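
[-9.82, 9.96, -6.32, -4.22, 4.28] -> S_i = Random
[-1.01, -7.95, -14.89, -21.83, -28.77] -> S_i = -1.01 + -6.94*i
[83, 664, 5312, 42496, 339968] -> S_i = 83*8^i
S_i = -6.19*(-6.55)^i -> [-6.19, 40.54, -265.57, 1739.46, -11393.47]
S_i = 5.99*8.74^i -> [5.99, 52.35, 457.56, 3999.09, 34952.04]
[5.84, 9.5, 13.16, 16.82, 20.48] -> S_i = 5.84 + 3.66*i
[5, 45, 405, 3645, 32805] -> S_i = 5*9^i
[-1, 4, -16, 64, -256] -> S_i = -1*-4^i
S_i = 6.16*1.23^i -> [6.16, 7.58, 9.32, 11.46, 14.1]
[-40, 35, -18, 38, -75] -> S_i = Random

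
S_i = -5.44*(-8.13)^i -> [-5.44, 44.23, -359.57, 2923.28, -23766.27]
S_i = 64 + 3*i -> [64, 67, 70, 73, 76]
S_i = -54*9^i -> [-54, -486, -4374, -39366, -354294]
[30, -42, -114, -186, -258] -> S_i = 30 + -72*i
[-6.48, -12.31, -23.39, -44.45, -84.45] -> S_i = -6.48*1.90^i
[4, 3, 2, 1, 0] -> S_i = 4 + -1*i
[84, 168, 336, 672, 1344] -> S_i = 84*2^i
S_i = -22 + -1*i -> [-22, -23, -24, -25, -26]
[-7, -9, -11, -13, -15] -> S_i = -7 + -2*i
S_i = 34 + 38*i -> [34, 72, 110, 148, 186]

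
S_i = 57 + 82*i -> [57, 139, 221, 303, 385]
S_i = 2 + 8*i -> [2, 10, 18, 26, 34]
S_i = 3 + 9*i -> [3, 12, 21, 30, 39]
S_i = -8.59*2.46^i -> [-8.59, -21.13, -51.98, -127.88, -314.58]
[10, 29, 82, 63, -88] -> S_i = Random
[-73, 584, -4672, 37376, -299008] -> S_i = -73*-8^i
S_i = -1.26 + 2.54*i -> [-1.26, 1.28, 3.82, 6.36, 8.9]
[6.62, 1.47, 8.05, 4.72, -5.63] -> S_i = Random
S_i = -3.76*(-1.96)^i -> [-3.76, 7.37, -14.44, 28.31, -55.49]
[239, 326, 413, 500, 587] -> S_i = 239 + 87*i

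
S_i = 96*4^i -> [96, 384, 1536, 6144, 24576]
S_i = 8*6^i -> [8, 48, 288, 1728, 10368]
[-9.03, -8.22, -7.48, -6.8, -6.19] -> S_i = -9.03*0.91^i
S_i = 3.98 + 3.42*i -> [3.98, 7.4, 10.82, 14.24, 17.66]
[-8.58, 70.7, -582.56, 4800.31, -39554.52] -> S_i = -8.58*(-8.24)^i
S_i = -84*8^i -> [-84, -672, -5376, -43008, -344064]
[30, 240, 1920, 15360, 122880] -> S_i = 30*8^i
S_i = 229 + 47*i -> [229, 276, 323, 370, 417]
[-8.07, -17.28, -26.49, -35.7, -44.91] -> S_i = -8.07 + -9.21*i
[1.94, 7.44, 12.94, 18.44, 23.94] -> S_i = 1.94 + 5.50*i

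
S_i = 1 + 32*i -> [1, 33, 65, 97, 129]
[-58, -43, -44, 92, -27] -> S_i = Random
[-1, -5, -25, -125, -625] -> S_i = -1*5^i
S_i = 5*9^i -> [5, 45, 405, 3645, 32805]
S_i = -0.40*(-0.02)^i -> [-0.4, 0.01, -0.0, 0.0, -0.0]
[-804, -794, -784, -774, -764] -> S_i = -804 + 10*i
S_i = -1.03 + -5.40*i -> [-1.03, -6.43, -11.83, -17.23, -22.63]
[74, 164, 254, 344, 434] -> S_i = 74 + 90*i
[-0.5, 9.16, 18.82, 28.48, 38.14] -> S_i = -0.50 + 9.66*i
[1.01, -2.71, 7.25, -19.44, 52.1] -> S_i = 1.01*(-2.68)^i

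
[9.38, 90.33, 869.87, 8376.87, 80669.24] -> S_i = 9.38*9.63^i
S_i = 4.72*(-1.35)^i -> [4.72, -6.37, 8.6, -11.61, 15.68]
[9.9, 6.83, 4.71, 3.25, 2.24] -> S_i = 9.90*0.69^i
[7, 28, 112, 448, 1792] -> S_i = 7*4^i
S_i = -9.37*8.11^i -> [-9.37, -75.99, -616.28, -4998.07, -40534.33]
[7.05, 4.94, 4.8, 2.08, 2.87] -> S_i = Random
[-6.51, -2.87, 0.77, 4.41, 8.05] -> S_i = -6.51 + 3.64*i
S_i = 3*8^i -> [3, 24, 192, 1536, 12288]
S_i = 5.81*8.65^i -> [5.81, 50.26, 434.72, 3760.32, 32526.74]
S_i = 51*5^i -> [51, 255, 1275, 6375, 31875]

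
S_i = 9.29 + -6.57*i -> [9.29, 2.72, -3.85, -10.42, -16.99]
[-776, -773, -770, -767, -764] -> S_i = -776 + 3*i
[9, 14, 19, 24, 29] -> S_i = 9 + 5*i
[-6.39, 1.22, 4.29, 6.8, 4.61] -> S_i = Random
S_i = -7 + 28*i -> [-7, 21, 49, 77, 105]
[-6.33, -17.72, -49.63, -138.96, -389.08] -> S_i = -6.33*2.80^i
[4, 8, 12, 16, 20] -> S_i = 4 + 4*i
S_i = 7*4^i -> [7, 28, 112, 448, 1792]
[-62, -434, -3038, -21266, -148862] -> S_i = -62*7^i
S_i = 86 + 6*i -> [86, 92, 98, 104, 110]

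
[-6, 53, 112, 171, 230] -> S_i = -6 + 59*i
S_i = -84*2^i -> [-84, -168, -336, -672, -1344]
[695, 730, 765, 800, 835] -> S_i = 695 + 35*i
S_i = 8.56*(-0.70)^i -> [8.56, -5.99, 4.19, -2.94, 2.06]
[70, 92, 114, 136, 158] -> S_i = 70 + 22*i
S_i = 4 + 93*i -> [4, 97, 190, 283, 376]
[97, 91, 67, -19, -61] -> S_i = Random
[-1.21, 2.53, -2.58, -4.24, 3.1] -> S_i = Random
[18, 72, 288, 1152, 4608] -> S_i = 18*4^i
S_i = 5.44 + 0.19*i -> [5.44, 5.63, 5.82, 6.01, 6.2]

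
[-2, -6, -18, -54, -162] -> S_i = -2*3^i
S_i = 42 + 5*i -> [42, 47, 52, 57, 62]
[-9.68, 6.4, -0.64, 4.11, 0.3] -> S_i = Random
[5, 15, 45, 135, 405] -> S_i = 5*3^i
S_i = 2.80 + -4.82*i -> [2.8, -2.02, -6.84, -11.66, -16.48]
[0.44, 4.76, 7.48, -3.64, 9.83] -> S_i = Random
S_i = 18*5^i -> [18, 90, 450, 2250, 11250]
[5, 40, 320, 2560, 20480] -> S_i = 5*8^i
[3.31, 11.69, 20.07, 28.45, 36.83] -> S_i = 3.31 + 8.38*i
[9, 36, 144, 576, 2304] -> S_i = 9*4^i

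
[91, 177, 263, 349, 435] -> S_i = 91 + 86*i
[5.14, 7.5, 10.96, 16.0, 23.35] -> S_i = 5.14*1.46^i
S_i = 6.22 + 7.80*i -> [6.22, 14.02, 21.82, 29.62, 37.42]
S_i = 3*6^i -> [3, 18, 108, 648, 3888]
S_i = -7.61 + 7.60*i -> [-7.61, -0.01, 7.59, 15.19, 22.79]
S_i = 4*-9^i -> [4, -36, 324, -2916, 26244]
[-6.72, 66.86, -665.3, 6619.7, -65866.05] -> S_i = -6.72*(-9.95)^i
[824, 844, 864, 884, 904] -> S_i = 824 + 20*i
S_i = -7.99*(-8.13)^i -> [-7.99, 64.96, -528.11, 4293.57, -34906.71]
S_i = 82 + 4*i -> [82, 86, 90, 94, 98]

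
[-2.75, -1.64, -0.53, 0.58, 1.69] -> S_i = -2.75 + 1.11*i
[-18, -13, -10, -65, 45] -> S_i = Random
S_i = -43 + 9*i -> [-43, -34, -25, -16, -7]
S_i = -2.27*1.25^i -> [-2.27, -2.84, -3.55, -4.43, -5.54]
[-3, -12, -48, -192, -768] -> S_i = -3*4^i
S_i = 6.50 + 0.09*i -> [6.5, 6.59, 6.68, 6.77, 6.86]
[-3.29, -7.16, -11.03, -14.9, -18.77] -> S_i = -3.29 + -3.87*i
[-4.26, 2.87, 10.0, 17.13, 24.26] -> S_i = -4.26 + 7.13*i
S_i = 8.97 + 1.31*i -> [8.97, 10.28, 11.59, 12.9, 14.21]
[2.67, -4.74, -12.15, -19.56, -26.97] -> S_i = 2.67 + -7.41*i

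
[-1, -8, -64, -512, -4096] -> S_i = -1*8^i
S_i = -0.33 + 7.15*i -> [-0.33, 6.82, 13.97, 21.12, 28.27]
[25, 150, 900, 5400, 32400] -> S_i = 25*6^i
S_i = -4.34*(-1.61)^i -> [-4.34, 6.99, -11.25, 18.11, -29.16]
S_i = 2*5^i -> [2, 10, 50, 250, 1250]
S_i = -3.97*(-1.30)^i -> [-3.97, 5.16, -6.71, 8.72, -11.34]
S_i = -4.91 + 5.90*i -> [-4.91, 0.99, 6.89, 12.79, 18.69]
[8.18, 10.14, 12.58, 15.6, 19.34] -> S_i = 8.18*1.24^i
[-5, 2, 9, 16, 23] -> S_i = -5 + 7*i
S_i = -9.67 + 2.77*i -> [-9.67, -6.9, -4.13, -1.36, 1.41]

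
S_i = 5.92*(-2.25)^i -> [5.92, -13.32, 29.97, -67.43, 151.72]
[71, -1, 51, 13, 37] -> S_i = Random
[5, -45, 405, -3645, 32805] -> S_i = 5*-9^i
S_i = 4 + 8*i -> [4, 12, 20, 28, 36]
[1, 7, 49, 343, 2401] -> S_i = 1*7^i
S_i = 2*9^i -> [2, 18, 162, 1458, 13122]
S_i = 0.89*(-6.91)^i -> [0.89, -6.15, 42.5, -293.65, 2029.09]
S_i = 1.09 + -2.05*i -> [1.09, -0.96, -3.01, -5.06, -7.11]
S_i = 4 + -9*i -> [4, -5, -14, -23, -32]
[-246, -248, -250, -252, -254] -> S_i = -246 + -2*i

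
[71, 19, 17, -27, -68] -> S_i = Random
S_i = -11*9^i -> [-11, -99, -891, -8019, -72171]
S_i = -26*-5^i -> [-26, 130, -650, 3250, -16250]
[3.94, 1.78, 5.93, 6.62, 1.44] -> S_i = Random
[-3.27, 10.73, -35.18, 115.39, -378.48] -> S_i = -3.27*(-3.28)^i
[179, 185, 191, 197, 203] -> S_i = 179 + 6*i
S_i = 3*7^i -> [3, 21, 147, 1029, 7203]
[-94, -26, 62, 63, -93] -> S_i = Random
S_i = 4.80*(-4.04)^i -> [4.8, -19.39, 78.34, -316.51, 1278.69]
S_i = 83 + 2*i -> [83, 85, 87, 89, 91]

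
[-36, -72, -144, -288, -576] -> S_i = -36*2^i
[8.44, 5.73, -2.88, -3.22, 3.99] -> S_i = Random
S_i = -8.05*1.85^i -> [-8.05, -14.89, -27.55, -50.97, -94.29]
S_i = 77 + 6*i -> [77, 83, 89, 95, 101]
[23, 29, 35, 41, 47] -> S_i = 23 + 6*i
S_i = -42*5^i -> [-42, -210, -1050, -5250, -26250]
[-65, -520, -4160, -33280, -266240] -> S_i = -65*8^i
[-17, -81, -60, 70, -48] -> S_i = Random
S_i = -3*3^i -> [-3, -9, -27, -81, -243]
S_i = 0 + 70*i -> [0, 70, 140, 210, 280]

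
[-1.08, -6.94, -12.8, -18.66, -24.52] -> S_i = -1.08 + -5.86*i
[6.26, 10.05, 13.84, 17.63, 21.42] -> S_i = 6.26 + 3.79*i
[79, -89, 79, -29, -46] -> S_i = Random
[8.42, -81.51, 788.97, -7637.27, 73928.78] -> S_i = 8.42*(-9.68)^i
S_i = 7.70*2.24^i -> [7.7, 17.25, 38.64, 86.54, 193.86]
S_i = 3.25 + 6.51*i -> [3.25, 9.76, 16.27, 22.78, 29.29]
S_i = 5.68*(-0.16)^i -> [5.68, -0.91, 0.15, -0.02, 0.0]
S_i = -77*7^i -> [-77, -539, -3773, -26411, -184877]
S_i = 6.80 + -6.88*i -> [6.8, -0.08, -6.96, -13.84, -20.72]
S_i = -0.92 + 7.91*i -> [-0.92, 6.99, 14.9, 22.81, 30.72]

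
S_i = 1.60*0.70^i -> [1.6, 1.12, 0.78, 0.55, 0.38]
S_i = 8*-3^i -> [8, -24, 72, -216, 648]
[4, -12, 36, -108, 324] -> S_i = 4*-3^i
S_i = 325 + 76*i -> [325, 401, 477, 553, 629]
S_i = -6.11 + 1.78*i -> [-6.11, -4.33, -2.55, -0.77, 1.01]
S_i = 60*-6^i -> [60, -360, 2160, -12960, 77760]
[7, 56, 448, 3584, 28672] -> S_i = 7*8^i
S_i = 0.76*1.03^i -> [0.76, 0.78, 0.81, 0.83, 0.86]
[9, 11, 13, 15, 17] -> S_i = 9 + 2*i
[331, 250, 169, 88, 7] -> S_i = 331 + -81*i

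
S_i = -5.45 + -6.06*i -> [-5.45, -11.51, -17.57, -23.63, -29.69]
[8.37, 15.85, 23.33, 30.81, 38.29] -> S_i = 8.37 + 7.48*i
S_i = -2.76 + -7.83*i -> [-2.76, -10.59, -18.42, -26.25, -34.08]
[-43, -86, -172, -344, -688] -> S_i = -43*2^i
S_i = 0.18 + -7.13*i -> [0.18, -6.95, -14.08, -21.21, -28.34]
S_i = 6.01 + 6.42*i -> [6.01, 12.43, 18.85, 25.27, 31.69]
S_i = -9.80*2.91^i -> [-9.8, -28.52, -82.99, -241.49, -702.75]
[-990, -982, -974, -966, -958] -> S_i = -990 + 8*i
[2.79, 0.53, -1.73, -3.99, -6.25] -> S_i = 2.79 + -2.26*i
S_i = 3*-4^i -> [3, -12, 48, -192, 768]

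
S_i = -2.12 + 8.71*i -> [-2.12, 6.59, 15.3, 24.01, 32.72]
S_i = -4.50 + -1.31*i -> [-4.5, -5.81, -7.12, -8.43, -9.74]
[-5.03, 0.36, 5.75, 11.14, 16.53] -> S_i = -5.03 + 5.39*i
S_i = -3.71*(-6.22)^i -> [-3.71, 23.08, -143.53, 892.78, -5553.1]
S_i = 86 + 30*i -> [86, 116, 146, 176, 206]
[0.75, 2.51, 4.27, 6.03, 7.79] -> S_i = 0.75 + 1.76*i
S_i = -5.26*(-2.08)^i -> [-5.26, 10.94, -22.76, 47.33, -98.46]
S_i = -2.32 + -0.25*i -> [-2.32, -2.57, -2.82, -3.07, -3.32]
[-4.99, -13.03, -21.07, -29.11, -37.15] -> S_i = -4.99 + -8.04*i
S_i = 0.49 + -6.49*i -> [0.49, -6.0, -12.49, -18.98, -25.47]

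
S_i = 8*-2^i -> [8, -16, 32, -64, 128]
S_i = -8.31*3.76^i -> [-8.31, -31.25, -117.48, -441.74, -1660.93]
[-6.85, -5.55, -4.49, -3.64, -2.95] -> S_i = -6.85*0.81^i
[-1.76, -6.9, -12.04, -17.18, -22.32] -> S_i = -1.76 + -5.14*i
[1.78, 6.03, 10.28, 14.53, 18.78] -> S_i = 1.78 + 4.25*i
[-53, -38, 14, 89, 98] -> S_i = Random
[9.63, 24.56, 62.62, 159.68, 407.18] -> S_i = 9.63*2.55^i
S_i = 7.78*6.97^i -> [7.78, 54.23, 377.96, 2634.38, 18361.61]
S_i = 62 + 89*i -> [62, 151, 240, 329, 418]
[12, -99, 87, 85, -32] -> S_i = Random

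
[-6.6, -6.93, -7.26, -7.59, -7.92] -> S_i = -6.60 + -0.33*i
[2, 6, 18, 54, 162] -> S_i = 2*3^i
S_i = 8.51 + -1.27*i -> [8.51, 7.24, 5.97, 4.7, 3.43]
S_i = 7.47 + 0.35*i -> [7.47, 7.82, 8.17, 8.52, 8.87]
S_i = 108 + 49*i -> [108, 157, 206, 255, 304]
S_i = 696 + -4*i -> [696, 692, 688, 684, 680]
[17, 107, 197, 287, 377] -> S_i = 17 + 90*i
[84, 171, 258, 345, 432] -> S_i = 84 + 87*i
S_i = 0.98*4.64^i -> [0.98, 4.55, 21.1, 97.9, 454.25]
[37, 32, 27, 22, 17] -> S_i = 37 + -5*i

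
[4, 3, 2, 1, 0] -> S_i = 4 + -1*i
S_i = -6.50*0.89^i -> [-6.5, -5.78, -5.15, -4.58, -4.08]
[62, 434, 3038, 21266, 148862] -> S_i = 62*7^i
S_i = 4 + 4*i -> [4, 8, 12, 16, 20]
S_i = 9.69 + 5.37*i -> [9.69, 15.06, 20.43, 25.8, 31.17]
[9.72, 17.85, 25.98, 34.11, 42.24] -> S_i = 9.72 + 8.13*i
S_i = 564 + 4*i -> [564, 568, 572, 576, 580]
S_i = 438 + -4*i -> [438, 434, 430, 426, 422]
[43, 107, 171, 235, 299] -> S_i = 43 + 64*i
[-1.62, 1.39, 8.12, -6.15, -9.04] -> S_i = Random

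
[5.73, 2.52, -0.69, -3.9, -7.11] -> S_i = 5.73 + -3.21*i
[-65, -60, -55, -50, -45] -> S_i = -65 + 5*i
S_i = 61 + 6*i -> [61, 67, 73, 79, 85]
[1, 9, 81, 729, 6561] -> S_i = 1*9^i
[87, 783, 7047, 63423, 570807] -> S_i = 87*9^i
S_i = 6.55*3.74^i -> [6.55, 24.5, 91.62, 342.65, 1281.53]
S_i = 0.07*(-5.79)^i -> [0.07, -0.41, 2.35, -13.59, 78.67]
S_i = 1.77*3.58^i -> [1.77, 6.34, 22.69, 81.21, 290.74]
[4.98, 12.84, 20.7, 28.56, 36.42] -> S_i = 4.98 + 7.86*i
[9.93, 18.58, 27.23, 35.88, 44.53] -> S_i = 9.93 + 8.65*i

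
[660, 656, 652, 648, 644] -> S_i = 660 + -4*i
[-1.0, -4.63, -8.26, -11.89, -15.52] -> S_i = -1.00 + -3.63*i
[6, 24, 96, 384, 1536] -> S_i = 6*4^i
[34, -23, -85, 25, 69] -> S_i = Random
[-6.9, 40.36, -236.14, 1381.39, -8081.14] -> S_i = -6.90*(-5.85)^i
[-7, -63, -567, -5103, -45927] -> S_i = -7*9^i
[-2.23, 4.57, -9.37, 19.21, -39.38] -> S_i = -2.23*(-2.05)^i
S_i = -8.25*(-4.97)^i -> [-8.25, 41.0, -203.78, 1012.8, -5033.61]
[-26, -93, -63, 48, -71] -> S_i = Random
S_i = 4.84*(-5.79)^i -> [4.84, -28.02, 162.26, -939.47, 5439.51]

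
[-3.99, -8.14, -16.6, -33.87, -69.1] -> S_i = -3.99*2.04^i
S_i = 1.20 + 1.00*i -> [1.2, 2.2, 3.2, 4.2, 5.2]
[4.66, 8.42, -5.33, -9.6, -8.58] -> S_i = Random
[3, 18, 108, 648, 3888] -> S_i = 3*6^i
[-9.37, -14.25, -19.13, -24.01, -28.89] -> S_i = -9.37 + -4.88*i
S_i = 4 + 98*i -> [4, 102, 200, 298, 396]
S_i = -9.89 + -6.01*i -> [-9.89, -15.9, -21.91, -27.92, -33.93]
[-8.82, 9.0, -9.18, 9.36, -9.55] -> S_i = -8.82*(-1.02)^i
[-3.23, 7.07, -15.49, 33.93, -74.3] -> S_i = -3.23*(-2.19)^i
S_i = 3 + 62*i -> [3, 65, 127, 189, 251]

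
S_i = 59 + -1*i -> [59, 58, 57, 56, 55]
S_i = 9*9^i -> [9, 81, 729, 6561, 59049]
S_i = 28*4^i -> [28, 112, 448, 1792, 7168]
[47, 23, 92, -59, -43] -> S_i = Random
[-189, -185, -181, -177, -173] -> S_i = -189 + 4*i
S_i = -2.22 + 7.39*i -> [-2.22, 5.17, 12.56, 19.95, 27.34]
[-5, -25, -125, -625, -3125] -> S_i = -5*5^i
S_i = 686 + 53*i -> [686, 739, 792, 845, 898]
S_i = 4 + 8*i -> [4, 12, 20, 28, 36]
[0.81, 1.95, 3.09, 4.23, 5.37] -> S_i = 0.81 + 1.14*i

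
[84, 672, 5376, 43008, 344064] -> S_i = 84*8^i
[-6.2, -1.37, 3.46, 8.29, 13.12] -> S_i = -6.20 + 4.83*i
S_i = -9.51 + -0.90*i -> [-9.51, -10.41, -11.31, -12.21, -13.11]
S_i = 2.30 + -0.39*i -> [2.3, 1.91, 1.52, 1.13, 0.74]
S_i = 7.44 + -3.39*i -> [7.44, 4.05, 0.66, -2.73, -6.12]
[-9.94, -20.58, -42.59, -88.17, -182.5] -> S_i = -9.94*2.07^i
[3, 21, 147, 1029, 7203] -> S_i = 3*7^i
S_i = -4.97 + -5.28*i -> [-4.97, -10.25, -15.53, -20.81, -26.09]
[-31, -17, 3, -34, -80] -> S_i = Random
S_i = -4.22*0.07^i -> [-4.22, -0.3, -0.02, -0.0, -0.0]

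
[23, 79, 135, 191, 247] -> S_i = 23 + 56*i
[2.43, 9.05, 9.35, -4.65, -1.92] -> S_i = Random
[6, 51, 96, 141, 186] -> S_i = 6 + 45*i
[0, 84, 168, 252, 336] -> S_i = 0 + 84*i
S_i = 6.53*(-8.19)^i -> [6.53, -53.48, 438.01, -3587.28, 29379.8]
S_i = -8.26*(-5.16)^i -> [-8.26, 42.62, -219.93, 1134.83, -5855.7]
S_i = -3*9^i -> [-3, -27, -243, -2187, -19683]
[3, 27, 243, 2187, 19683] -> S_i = 3*9^i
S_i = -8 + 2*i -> [-8, -6, -4, -2, 0]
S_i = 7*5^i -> [7, 35, 175, 875, 4375]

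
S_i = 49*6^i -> [49, 294, 1764, 10584, 63504]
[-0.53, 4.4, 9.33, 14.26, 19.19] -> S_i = -0.53 + 4.93*i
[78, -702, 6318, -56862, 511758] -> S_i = 78*-9^i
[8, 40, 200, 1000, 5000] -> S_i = 8*5^i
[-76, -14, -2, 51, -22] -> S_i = Random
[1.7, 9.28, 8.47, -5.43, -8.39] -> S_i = Random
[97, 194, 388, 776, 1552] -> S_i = 97*2^i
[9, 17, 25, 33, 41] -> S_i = 9 + 8*i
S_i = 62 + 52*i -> [62, 114, 166, 218, 270]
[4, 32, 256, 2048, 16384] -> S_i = 4*8^i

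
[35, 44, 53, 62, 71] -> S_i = 35 + 9*i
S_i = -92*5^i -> [-92, -460, -2300, -11500, -57500]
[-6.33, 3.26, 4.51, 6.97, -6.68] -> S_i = Random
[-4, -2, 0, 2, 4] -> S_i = -4 + 2*i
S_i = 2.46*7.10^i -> [2.46, 17.47, 124.01, 880.46, 6251.27]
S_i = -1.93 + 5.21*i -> [-1.93, 3.28, 8.49, 13.7, 18.91]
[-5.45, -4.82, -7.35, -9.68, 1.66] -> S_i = Random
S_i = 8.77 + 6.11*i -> [8.77, 14.88, 20.99, 27.1, 33.21]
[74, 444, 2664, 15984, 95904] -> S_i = 74*6^i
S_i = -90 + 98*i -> [-90, 8, 106, 204, 302]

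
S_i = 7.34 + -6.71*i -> [7.34, 0.63, -6.08, -12.79, -19.5]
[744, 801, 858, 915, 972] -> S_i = 744 + 57*i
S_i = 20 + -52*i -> [20, -32, -84, -136, -188]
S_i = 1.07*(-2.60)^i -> [1.07, -2.78, 7.23, -18.81, 48.9]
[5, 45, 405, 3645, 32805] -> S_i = 5*9^i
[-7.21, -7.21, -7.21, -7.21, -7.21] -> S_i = -7.21*1.00^i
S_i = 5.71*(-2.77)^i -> [5.71, -15.82, 43.81, -121.36, 336.17]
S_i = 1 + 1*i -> [1, 2, 3, 4, 5]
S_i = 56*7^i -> [56, 392, 2744, 19208, 134456]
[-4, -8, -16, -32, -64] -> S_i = -4*2^i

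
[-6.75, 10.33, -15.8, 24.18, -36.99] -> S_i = -6.75*(-1.53)^i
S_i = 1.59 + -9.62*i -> [1.59, -8.03, -17.65, -27.27, -36.89]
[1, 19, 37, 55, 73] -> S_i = 1 + 18*i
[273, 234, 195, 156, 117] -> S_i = 273 + -39*i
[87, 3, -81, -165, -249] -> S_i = 87 + -84*i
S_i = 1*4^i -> [1, 4, 16, 64, 256]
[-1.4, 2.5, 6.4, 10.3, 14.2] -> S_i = -1.40 + 3.90*i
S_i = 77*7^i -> [77, 539, 3773, 26411, 184877]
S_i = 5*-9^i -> [5, -45, 405, -3645, 32805]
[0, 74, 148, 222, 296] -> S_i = 0 + 74*i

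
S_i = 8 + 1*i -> [8, 9, 10, 11, 12]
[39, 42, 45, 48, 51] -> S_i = 39 + 3*i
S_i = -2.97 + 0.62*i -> [-2.97, -2.35, -1.73, -1.11, -0.49]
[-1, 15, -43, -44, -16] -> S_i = Random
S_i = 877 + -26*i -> [877, 851, 825, 799, 773]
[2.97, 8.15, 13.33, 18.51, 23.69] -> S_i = 2.97 + 5.18*i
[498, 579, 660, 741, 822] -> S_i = 498 + 81*i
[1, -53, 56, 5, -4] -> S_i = Random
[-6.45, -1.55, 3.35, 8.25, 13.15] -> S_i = -6.45 + 4.90*i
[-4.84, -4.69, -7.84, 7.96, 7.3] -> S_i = Random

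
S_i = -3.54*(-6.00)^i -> [-3.54, 21.24, -127.44, 764.64, -4587.84]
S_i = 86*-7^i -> [86, -602, 4214, -29498, 206486]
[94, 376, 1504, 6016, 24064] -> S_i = 94*4^i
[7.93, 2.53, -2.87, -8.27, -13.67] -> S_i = 7.93 + -5.40*i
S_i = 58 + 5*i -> [58, 63, 68, 73, 78]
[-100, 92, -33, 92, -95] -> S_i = Random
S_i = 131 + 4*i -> [131, 135, 139, 143, 147]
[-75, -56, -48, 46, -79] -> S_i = Random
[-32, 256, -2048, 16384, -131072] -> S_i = -32*-8^i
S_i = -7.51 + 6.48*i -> [-7.51, -1.03, 5.45, 11.93, 18.41]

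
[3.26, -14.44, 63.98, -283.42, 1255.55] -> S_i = 3.26*(-4.43)^i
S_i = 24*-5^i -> [24, -120, 600, -3000, 15000]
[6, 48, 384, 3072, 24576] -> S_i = 6*8^i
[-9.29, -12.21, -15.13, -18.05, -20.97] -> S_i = -9.29 + -2.92*i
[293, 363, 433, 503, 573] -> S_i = 293 + 70*i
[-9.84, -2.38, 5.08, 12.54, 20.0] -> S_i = -9.84 + 7.46*i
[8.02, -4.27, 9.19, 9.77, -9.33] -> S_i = Random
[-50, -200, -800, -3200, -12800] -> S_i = -50*4^i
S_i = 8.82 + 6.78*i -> [8.82, 15.6, 22.38, 29.16, 35.94]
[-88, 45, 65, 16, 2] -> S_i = Random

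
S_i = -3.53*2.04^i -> [-3.53, -7.2, -14.69, -29.97, -61.14]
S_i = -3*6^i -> [-3, -18, -108, -648, -3888]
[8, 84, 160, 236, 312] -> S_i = 8 + 76*i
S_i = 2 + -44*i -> [2, -42, -86, -130, -174]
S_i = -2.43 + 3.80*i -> [-2.43, 1.37, 5.17, 8.97, 12.77]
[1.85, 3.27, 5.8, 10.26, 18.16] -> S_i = 1.85*1.77^i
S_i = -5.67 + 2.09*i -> [-5.67, -3.58, -1.49, 0.6, 2.69]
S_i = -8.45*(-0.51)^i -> [-8.45, 4.31, -2.2, 1.12, -0.57]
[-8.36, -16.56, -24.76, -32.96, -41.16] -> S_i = -8.36 + -8.20*i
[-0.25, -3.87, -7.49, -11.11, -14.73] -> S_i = -0.25 + -3.62*i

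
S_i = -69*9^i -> [-69, -621, -5589, -50301, -452709]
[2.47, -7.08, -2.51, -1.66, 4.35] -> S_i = Random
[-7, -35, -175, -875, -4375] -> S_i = -7*5^i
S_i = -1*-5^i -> [-1, 5, -25, 125, -625]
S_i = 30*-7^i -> [30, -210, 1470, -10290, 72030]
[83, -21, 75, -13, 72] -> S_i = Random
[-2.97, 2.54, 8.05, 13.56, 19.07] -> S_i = -2.97 + 5.51*i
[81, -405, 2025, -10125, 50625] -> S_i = 81*-5^i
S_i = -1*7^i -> [-1, -7, -49, -343, -2401]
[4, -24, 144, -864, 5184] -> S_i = 4*-6^i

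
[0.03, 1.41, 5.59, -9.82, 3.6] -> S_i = Random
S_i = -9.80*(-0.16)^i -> [-9.8, 1.57, -0.25, 0.04, -0.01]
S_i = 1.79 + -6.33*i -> [1.79, -4.54, -10.87, -17.2, -23.53]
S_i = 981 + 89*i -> [981, 1070, 1159, 1248, 1337]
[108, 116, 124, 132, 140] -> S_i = 108 + 8*i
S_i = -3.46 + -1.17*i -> [-3.46, -4.63, -5.8, -6.97, -8.14]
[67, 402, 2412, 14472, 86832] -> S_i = 67*6^i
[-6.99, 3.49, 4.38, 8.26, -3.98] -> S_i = Random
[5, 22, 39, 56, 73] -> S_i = 5 + 17*i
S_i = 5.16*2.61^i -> [5.16, 13.47, 35.15, 91.74, 239.45]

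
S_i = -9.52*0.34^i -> [-9.52, -3.24, -1.1, -0.37, -0.13]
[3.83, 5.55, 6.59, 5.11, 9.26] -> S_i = Random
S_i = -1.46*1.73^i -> [-1.46, -2.53, -4.37, -7.56, -13.08]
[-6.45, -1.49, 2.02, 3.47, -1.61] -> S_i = Random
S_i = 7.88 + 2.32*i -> [7.88, 10.2, 12.52, 14.84, 17.16]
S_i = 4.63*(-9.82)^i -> [4.63, -45.47, 446.48, -4384.45, 43055.33]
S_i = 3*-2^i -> [3, -6, 12, -24, 48]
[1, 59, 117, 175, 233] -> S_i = 1 + 58*i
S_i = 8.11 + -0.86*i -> [8.11, 7.25, 6.39, 5.53, 4.67]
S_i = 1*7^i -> [1, 7, 49, 343, 2401]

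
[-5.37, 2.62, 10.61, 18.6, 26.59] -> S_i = -5.37 + 7.99*i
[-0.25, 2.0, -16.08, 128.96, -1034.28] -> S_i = -0.25*(-8.02)^i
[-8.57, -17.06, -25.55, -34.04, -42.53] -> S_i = -8.57 + -8.49*i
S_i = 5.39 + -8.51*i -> [5.39, -3.12, -11.63, -20.14, -28.65]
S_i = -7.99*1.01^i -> [-7.99, -8.07, -8.15, -8.23, -8.31]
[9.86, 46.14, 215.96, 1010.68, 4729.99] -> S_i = 9.86*4.68^i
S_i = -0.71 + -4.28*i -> [-0.71, -4.99, -9.27, -13.55, -17.83]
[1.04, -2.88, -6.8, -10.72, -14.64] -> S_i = 1.04 + -3.92*i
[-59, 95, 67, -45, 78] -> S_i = Random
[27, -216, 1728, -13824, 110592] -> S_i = 27*-8^i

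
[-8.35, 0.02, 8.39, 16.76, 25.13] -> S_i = -8.35 + 8.37*i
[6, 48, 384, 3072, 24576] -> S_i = 6*8^i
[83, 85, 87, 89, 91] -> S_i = 83 + 2*i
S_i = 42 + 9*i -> [42, 51, 60, 69, 78]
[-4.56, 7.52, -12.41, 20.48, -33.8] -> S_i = -4.56*(-1.65)^i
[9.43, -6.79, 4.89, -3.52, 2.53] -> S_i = 9.43*(-0.72)^i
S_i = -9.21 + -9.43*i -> [-9.21, -18.64, -28.07, -37.5, -46.93]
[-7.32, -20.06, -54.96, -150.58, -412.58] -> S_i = -7.32*2.74^i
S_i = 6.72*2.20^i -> [6.72, 14.78, 32.52, 71.55, 157.42]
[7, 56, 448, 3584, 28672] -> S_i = 7*8^i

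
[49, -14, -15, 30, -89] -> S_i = Random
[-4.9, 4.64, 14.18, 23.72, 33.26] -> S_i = -4.90 + 9.54*i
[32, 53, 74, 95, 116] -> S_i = 32 + 21*i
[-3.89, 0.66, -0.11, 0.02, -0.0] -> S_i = -3.89*(-0.17)^i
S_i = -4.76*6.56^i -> [-4.76, -31.23, -204.84, -1343.75, -8815.0]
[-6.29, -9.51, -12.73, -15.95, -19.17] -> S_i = -6.29 + -3.22*i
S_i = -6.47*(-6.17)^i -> [-6.47, 39.92, -246.31, 1519.71, -9376.59]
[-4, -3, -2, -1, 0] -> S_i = -4 + 1*i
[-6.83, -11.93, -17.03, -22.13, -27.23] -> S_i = -6.83 + -5.10*i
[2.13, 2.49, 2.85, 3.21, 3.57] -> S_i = 2.13 + 0.36*i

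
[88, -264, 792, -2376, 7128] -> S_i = 88*-3^i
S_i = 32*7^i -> [32, 224, 1568, 10976, 76832]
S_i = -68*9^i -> [-68, -612, -5508, -49572, -446148]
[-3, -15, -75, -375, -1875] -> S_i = -3*5^i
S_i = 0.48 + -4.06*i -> [0.48, -3.58, -7.64, -11.7, -15.76]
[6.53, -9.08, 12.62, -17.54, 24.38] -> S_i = 6.53*(-1.39)^i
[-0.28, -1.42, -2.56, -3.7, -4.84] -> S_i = -0.28 + -1.14*i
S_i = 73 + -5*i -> [73, 68, 63, 58, 53]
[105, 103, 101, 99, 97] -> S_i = 105 + -2*i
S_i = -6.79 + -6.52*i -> [-6.79, -13.31, -19.83, -26.35, -32.87]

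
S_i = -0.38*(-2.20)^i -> [-0.38, 0.84, -1.84, 4.05, -8.9]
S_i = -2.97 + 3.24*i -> [-2.97, 0.27, 3.51, 6.75, 9.99]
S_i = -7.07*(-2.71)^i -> [-7.07, 19.16, -51.92, 140.71, -381.33]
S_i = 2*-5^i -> [2, -10, 50, -250, 1250]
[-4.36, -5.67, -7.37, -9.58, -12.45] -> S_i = -4.36*1.30^i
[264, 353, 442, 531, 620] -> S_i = 264 + 89*i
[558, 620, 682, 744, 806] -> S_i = 558 + 62*i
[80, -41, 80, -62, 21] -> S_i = Random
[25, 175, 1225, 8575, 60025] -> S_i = 25*7^i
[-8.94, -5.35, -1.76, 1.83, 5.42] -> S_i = -8.94 + 3.59*i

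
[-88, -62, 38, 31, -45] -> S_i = Random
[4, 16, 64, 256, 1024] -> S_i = 4*4^i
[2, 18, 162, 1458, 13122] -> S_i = 2*9^i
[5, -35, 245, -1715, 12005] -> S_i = 5*-7^i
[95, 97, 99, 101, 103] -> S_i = 95 + 2*i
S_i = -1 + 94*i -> [-1, 93, 187, 281, 375]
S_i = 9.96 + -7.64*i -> [9.96, 2.32, -5.32, -12.96, -20.6]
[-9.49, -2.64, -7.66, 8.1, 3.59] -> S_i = Random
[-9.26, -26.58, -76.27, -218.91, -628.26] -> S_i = -9.26*2.87^i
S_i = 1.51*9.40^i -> [1.51, 14.19, 133.42, 1254.18, 11789.31]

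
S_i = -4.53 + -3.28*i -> [-4.53, -7.81, -11.09, -14.37, -17.65]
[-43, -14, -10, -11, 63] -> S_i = Random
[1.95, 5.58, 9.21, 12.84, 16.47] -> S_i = 1.95 + 3.63*i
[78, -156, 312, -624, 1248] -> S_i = 78*-2^i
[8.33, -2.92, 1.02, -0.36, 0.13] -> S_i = 8.33*(-0.35)^i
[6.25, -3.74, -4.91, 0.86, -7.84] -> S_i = Random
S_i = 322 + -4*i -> [322, 318, 314, 310, 306]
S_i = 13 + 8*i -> [13, 21, 29, 37, 45]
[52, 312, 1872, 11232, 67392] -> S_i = 52*6^i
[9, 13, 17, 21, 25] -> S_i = 9 + 4*i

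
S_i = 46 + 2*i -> [46, 48, 50, 52, 54]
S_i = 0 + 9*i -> [0, 9, 18, 27, 36]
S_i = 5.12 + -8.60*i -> [5.12, -3.48, -12.08, -20.68, -29.28]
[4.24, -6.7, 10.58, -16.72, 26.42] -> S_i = 4.24*(-1.58)^i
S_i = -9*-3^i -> [-9, 27, -81, 243, -729]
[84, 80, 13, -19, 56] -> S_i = Random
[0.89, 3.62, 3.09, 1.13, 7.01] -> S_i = Random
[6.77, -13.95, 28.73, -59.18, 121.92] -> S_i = 6.77*(-2.06)^i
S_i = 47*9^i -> [47, 423, 3807, 34263, 308367]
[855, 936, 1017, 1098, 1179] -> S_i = 855 + 81*i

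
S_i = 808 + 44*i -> [808, 852, 896, 940, 984]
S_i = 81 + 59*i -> [81, 140, 199, 258, 317]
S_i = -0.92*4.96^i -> [-0.92, -4.56, -22.63, -112.26, -556.82]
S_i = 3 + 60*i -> [3, 63, 123, 183, 243]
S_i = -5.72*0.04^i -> [-5.72, -0.23, -0.01, -0.0, -0.0]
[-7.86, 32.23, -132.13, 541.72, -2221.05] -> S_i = -7.86*(-4.10)^i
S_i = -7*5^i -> [-7, -35, -175, -875, -4375]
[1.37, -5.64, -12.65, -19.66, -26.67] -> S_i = 1.37 + -7.01*i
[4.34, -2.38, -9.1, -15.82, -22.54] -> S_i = 4.34 + -6.72*i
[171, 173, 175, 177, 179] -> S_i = 171 + 2*i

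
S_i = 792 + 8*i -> [792, 800, 808, 816, 824]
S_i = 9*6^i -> [9, 54, 324, 1944, 11664]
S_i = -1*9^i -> [-1, -9, -81, -729, -6561]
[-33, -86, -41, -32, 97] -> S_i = Random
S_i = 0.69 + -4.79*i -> [0.69, -4.1, -8.89, -13.68, -18.47]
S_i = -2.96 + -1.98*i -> [-2.96, -4.94, -6.92, -8.9, -10.88]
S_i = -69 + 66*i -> [-69, -3, 63, 129, 195]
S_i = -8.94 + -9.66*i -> [-8.94, -18.6, -28.26, -37.92, -47.58]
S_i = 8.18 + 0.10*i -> [8.18, 8.28, 8.38, 8.48, 8.58]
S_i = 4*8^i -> [4, 32, 256, 2048, 16384]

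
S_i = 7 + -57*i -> [7, -50, -107, -164, -221]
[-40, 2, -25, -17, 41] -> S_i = Random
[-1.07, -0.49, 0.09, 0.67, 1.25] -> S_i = -1.07 + 0.58*i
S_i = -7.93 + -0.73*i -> [-7.93, -8.66, -9.39, -10.12, -10.85]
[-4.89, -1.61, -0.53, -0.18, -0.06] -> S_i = -4.89*0.33^i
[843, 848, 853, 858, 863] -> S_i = 843 + 5*i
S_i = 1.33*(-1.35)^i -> [1.33, -1.8, 2.42, -3.27, 4.42]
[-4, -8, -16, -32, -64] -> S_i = -4*2^i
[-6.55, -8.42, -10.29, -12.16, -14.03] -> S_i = -6.55 + -1.87*i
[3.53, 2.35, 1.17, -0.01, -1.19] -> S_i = 3.53 + -1.18*i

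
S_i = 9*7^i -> [9, 63, 441, 3087, 21609]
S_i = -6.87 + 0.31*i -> [-6.87, -6.56, -6.25, -5.94, -5.63]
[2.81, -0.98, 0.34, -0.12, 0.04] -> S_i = 2.81*(-0.35)^i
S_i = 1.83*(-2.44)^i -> [1.83, -4.47, 10.9, -26.58, 64.86]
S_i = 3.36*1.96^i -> [3.36, 6.59, 12.91, 25.3, 49.59]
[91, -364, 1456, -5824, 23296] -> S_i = 91*-4^i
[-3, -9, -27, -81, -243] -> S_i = -3*3^i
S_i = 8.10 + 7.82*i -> [8.1, 15.92, 23.74, 31.56, 39.38]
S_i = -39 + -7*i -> [-39, -46, -53, -60, -67]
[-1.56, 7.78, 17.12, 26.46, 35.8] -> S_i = -1.56 + 9.34*i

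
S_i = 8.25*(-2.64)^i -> [8.25, -21.78, 57.5, -151.8, 400.75]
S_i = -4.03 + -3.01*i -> [-4.03, -7.04, -10.05, -13.06, -16.07]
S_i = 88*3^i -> [88, 264, 792, 2376, 7128]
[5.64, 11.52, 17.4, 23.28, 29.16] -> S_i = 5.64 + 5.88*i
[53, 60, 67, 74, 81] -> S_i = 53 + 7*i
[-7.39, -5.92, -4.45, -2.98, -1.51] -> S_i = -7.39 + 1.47*i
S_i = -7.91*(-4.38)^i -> [-7.91, 34.65, -151.75, 664.66, -2911.21]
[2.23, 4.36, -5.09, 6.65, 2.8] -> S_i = Random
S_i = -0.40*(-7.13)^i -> [-0.4, 2.85, -20.33, 144.99, -1033.76]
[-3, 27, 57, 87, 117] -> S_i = -3 + 30*i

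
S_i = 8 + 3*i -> [8, 11, 14, 17, 20]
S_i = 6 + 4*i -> [6, 10, 14, 18, 22]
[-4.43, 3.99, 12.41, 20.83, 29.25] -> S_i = -4.43 + 8.42*i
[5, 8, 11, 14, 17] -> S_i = 5 + 3*i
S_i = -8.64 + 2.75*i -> [-8.64, -5.89, -3.14, -0.39, 2.36]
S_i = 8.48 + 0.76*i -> [8.48, 9.24, 10.0, 10.76, 11.52]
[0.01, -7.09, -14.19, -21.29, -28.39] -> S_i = 0.01 + -7.10*i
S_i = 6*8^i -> [6, 48, 384, 3072, 24576]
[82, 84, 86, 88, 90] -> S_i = 82 + 2*i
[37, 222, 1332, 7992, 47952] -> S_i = 37*6^i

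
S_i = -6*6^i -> [-6, -36, -216, -1296, -7776]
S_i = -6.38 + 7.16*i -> [-6.38, 0.78, 7.94, 15.1, 22.26]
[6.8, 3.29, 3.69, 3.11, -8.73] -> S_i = Random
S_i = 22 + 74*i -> [22, 96, 170, 244, 318]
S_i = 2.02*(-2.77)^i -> [2.02, -5.6, 15.5, -42.93, 118.92]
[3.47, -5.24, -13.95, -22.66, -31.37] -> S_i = 3.47 + -8.71*i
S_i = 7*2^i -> [7, 14, 28, 56, 112]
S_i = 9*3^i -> [9, 27, 81, 243, 729]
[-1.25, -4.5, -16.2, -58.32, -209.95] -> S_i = -1.25*3.60^i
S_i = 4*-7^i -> [4, -28, 196, -1372, 9604]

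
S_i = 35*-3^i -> [35, -105, 315, -945, 2835]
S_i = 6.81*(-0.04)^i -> [6.81, -0.27, 0.01, -0.0, 0.0]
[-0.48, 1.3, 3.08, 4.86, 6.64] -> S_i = -0.48 + 1.78*i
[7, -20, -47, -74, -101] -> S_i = 7 + -27*i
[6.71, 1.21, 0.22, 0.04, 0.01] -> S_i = 6.71*0.18^i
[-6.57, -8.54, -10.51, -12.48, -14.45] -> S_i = -6.57 + -1.97*i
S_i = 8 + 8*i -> [8, 16, 24, 32, 40]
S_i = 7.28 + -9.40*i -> [7.28, -2.12, -11.52, -20.92, -30.32]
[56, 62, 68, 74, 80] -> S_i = 56 + 6*i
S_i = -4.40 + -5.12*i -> [-4.4, -9.52, -14.64, -19.76, -24.88]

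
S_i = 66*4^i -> [66, 264, 1056, 4224, 16896]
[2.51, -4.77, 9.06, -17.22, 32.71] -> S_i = 2.51*(-1.90)^i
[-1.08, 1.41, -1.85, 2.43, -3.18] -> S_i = -1.08*(-1.31)^i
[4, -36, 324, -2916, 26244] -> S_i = 4*-9^i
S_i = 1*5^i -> [1, 5, 25, 125, 625]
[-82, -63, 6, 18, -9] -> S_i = Random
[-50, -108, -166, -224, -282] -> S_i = -50 + -58*i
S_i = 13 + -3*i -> [13, 10, 7, 4, 1]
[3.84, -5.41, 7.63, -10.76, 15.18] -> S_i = 3.84*(-1.41)^i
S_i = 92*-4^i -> [92, -368, 1472, -5888, 23552]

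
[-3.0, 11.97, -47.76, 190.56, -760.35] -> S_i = -3.00*(-3.99)^i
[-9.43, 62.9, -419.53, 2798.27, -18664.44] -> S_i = -9.43*(-6.67)^i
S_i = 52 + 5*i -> [52, 57, 62, 67, 72]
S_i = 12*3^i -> [12, 36, 108, 324, 972]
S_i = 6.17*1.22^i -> [6.17, 7.53, 9.18, 11.2, 13.67]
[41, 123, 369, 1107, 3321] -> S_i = 41*3^i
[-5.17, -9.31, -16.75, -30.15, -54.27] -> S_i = -5.17*1.80^i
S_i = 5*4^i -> [5, 20, 80, 320, 1280]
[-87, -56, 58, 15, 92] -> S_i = Random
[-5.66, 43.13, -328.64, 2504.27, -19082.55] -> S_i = -5.66*(-7.62)^i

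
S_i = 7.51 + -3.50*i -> [7.51, 4.01, 0.51, -2.99, -6.49]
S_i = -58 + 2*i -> [-58, -56, -54, -52, -50]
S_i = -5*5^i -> [-5, -25, -125, -625, -3125]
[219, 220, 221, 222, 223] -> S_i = 219 + 1*i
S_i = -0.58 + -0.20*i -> [-0.58, -0.78, -0.98, -1.18, -1.38]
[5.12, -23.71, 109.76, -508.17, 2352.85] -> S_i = 5.12*(-4.63)^i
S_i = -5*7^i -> [-5, -35, -245, -1715, -12005]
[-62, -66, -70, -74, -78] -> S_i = -62 + -4*i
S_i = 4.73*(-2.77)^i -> [4.73, -13.1, 36.29, -100.53, 278.47]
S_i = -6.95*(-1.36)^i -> [-6.95, 9.45, -12.85, 17.48, -23.78]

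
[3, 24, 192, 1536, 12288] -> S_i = 3*8^i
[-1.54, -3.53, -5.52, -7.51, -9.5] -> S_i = -1.54 + -1.99*i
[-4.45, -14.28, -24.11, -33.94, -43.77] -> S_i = -4.45 + -9.83*i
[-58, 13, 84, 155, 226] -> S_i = -58 + 71*i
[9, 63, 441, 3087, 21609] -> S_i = 9*7^i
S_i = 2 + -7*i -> [2, -5, -12, -19, -26]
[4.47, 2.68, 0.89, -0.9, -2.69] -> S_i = 4.47 + -1.79*i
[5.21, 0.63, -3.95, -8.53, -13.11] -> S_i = 5.21 + -4.58*i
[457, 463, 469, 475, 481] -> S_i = 457 + 6*i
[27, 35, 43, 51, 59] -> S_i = 27 + 8*i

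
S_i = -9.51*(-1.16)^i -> [-9.51, 11.03, -12.8, 14.84, -17.22]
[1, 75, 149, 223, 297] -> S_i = 1 + 74*i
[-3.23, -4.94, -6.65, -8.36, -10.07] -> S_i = -3.23 + -1.71*i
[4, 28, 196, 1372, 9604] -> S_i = 4*7^i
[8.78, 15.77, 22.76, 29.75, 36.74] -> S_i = 8.78 + 6.99*i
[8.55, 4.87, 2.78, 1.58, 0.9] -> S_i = 8.55*0.57^i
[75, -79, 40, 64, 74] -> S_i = Random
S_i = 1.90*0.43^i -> [1.9, 0.82, 0.35, 0.15, 0.06]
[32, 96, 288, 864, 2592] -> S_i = 32*3^i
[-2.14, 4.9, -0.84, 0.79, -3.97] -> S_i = Random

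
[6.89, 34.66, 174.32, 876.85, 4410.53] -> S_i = 6.89*5.03^i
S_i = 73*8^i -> [73, 584, 4672, 37376, 299008]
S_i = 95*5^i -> [95, 475, 2375, 11875, 59375]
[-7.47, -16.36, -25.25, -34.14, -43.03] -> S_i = -7.47 + -8.89*i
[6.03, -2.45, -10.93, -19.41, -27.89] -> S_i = 6.03 + -8.48*i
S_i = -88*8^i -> [-88, -704, -5632, -45056, -360448]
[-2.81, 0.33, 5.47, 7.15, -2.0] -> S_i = Random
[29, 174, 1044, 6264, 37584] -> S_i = 29*6^i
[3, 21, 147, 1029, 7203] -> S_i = 3*7^i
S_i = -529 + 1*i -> [-529, -528, -527, -526, -525]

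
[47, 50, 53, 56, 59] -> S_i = 47 + 3*i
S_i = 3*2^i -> [3, 6, 12, 24, 48]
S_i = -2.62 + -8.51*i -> [-2.62, -11.13, -19.64, -28.15, -36.66]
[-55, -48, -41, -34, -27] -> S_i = -55 + 7*i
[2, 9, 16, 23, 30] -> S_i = 2 + 7*i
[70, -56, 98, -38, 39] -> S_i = Random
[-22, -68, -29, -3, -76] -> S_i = Random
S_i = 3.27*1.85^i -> [3.27, 6.05, 11.19, 20.7, 38.3]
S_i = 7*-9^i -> [7, -63, 567, -5103, 45927]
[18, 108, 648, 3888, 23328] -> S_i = 18*6^i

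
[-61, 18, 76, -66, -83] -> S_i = Random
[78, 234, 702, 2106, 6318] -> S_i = 78*3^i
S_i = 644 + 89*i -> [644, 733, 822, 911, 1000]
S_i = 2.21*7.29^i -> [2.21, 16.11, 117.45, 856.2, 6241.69]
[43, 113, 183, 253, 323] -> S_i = 43 + 70*i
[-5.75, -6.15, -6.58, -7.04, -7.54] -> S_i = -5.75*1.07^i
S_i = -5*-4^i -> [-5, 20, -80, 320, -1280]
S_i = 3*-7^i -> [3, -21, 147, -1029, 7203]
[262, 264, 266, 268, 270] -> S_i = 262 + 2*i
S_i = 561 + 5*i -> [561, 566, 571, 576, 581]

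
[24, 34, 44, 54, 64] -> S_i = 24 + 10*i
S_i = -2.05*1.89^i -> [-2.05, -3.87, -7.32, -13.84, -26.16]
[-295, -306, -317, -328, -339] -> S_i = -295 + -11*i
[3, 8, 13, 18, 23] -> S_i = 3 + 5*i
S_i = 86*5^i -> [86, 430, 2150, 10750, 53750]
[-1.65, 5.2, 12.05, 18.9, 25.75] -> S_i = -1.65 + 6.85*i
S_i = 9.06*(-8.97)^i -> [9.06, -81.27, 728.98, -6538.91, 58654.05]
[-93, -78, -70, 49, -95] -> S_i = Random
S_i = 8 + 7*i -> [8, 15, 22, 29, 36]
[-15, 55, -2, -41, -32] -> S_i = Random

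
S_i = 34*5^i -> [34, 170, 850, 4250, 21250]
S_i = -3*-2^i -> [-3, 6, -12, 24, -48]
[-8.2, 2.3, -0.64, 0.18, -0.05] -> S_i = -8.20*(-0.28)^i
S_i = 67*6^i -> [67, 402, 2412, 14472, 86832]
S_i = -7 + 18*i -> [-7, 11, 29, 47, 65]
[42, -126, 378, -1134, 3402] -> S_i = 42*-3^i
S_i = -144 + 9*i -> [-144, -135, -126, -117, -108]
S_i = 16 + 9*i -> [16, 25, 34, 43, 52]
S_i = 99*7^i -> [99, 693, 4851, 33957, 237699]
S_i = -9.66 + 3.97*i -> [-9.66, -5.69, -1.72, 2.25, 6.22]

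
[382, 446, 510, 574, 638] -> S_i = 382 + 64*i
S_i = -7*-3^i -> [-7, 21, -63, 189, -567]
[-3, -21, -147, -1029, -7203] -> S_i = -3*7^i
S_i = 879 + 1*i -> [879, 880, 881, 882, 883]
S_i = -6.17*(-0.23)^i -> [-6.17, 1.42, -0.33, 0.08, -0.02]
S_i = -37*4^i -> [-37, -148, -592, -2368, -9472]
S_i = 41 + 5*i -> [41, 46, 51, 56, 61]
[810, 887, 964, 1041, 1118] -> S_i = 810 + 77*i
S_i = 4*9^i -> [4, 36, 324, 2916, 26244]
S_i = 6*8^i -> [6, 48, 384, 3072, 24576]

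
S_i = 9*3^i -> [9, 27, 81, 243, 729]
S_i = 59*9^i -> [59, 531, 4779, 43011, 387099]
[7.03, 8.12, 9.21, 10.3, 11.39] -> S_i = 7.03 + 1.09*i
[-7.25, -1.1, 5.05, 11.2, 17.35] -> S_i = -7.25 + 6.15*i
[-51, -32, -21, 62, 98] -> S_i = Random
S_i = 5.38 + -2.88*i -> [5.38, 2.5, -0.38, -3.26, -6.14]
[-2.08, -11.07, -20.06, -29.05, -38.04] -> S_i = -2.08 + -8.99*i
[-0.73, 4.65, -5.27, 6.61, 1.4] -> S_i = Random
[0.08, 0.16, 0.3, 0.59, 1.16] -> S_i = 0.08*1.95^i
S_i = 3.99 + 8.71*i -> [3.99, 12.7, 21.41, 30.12, 38.83]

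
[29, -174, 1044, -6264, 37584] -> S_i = 29*-6^i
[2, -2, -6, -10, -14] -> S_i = 2 + -4*i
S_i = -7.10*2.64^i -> [-7.1, -18.74, -49.48, -130.64, -344.88]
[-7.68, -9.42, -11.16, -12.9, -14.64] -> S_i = -7.68 + -1.74*i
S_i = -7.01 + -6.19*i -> [-7.01, -13.2, -19.39, -25.58, -31.77]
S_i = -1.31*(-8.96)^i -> [-1.31, 11.74, -105.17, 942.31, -8443.13]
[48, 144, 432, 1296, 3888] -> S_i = 48*3^i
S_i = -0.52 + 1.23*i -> [-0.52, 0.71, 1.94, 3.17, 4.4]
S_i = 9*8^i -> [9, 72, 576, 4608, 36864]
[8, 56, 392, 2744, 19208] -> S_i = 8*7^i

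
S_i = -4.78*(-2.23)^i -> [-4.78, 10.66, -23.77, 53.01, -118.21]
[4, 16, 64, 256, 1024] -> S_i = 4*4^i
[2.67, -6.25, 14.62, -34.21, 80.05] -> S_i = 2.67*(-2.34)^i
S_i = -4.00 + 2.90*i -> [-4.0, -1.1, 1.8, 4.7, 7.6]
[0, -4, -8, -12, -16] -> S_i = 0 + -4*i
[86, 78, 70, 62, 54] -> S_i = 86 + -8*i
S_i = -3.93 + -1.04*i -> [-3.93, -4.97, -6.01, -7.05, -8.09]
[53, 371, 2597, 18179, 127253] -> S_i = 53*7^i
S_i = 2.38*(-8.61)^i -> [2.38, -20.49, 176.43, -1519.1, 13079.45]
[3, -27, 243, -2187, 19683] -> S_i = 3*-9^i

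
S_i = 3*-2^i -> [3, -6, 12, -24, 48]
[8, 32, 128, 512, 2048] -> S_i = 8*4^i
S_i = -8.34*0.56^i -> [-8.34, -4.67, -2.62, -1.46, -0.82]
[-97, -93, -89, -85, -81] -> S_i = -97 + 4*i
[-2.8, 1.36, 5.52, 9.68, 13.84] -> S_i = -2.80 + 4.16*i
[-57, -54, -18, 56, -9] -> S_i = Random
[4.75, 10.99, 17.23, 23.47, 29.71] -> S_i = 4.75 + 6.24*i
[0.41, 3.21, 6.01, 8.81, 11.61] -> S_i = 0.41 + 2.80*i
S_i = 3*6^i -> [3, 18, 108, 648, 3888]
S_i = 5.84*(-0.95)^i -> [5.84, -5.55, 5.27, -5.01, 4.76]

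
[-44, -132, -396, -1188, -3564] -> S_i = -44*3^i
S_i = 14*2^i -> [14, 28, 56, 112, 224]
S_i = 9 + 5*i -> [9, 14, 19, 24, 29]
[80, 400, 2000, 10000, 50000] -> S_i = 80*5^i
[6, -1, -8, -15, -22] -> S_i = 6 + -7*i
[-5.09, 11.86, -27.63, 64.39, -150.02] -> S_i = -5.09*(-2.33)^i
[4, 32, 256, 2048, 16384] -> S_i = 4*8^i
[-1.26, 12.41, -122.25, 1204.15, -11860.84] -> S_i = -1.26*(-9.85)^i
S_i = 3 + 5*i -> [3, 8, 13, 18, 23]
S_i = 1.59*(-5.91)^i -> [1.59, -9.4, 55.54, -328.22, 1939.76]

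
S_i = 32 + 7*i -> [32, 39, 46, 53, 60]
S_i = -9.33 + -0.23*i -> [-9.33, -9.56, -9.79, -10.02, -10.25]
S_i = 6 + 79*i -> [6, 85, 164, 243, 322]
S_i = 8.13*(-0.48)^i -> [8.13, -3.9, 1.87, -0.9, 0.43]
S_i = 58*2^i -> [58, 116, 232, 464, 928]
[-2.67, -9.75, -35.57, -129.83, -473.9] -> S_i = -2.67*3.65^i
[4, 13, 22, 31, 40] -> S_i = 4 + 9*i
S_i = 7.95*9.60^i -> [7.95, 76.32, 732.67, 7033.65, 67523.05]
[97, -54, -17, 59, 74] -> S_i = Random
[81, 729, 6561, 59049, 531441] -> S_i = 81*9^i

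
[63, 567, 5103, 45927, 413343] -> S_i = 63*9^i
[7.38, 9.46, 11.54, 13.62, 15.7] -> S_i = 7.38 + 2.08*i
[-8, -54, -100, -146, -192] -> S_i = -8 + -46*i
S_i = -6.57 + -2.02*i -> [-6.57, -8.59, -10.61, -12.63, -14.65]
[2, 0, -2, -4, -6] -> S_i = 2 + -2*i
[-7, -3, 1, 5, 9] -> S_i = -7 + 4*i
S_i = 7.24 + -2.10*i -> [7.24, 5.14, 3.04, 0.94, -1.16]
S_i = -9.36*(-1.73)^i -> [-9.36, 16.19, -28.01, 48.46, -83.84]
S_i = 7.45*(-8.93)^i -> [7.45, -66.53, 594.1, -5305.31, 47376.41]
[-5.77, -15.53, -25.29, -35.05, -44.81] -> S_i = -5.77 + -9.76*i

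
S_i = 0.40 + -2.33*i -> [0.4, -1.93, -4.26, -6.59, -8.92]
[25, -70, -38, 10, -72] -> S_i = Random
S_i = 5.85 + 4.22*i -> [5.85, 10.07, 14.29, 18.51, 22.73]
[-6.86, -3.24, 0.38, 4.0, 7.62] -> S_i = -6.86 + 3.62*i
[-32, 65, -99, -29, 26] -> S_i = Random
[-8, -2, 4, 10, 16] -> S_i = -8 + 6*i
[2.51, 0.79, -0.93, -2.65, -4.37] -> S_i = 2.51 + -1.72*i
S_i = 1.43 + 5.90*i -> [1.43, 7.33, 13.23, 19.13, 25.03]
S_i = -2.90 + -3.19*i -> [-2.9, -6.09, -9.28, -12.47, -15.66]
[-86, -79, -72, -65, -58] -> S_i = -86 + 7*i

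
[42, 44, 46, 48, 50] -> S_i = 42 + 2*i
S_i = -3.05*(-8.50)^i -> [-3.05, 25.92, -220.36, 1873.08, -15921.19]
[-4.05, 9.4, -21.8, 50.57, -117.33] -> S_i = -4.05*(-2.32)^i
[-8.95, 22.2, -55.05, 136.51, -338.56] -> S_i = -8.95*(-2.48)^i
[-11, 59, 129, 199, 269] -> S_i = -11 + 70*i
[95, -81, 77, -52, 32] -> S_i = Random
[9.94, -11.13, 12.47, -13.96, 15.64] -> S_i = 9.94*(-1.12)^i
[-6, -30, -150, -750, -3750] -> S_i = -6*5^i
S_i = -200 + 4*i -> [-200, -196, -192, -188, -184]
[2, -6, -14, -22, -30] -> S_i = 2 + -8*i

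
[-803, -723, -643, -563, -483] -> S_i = -803 + 80*i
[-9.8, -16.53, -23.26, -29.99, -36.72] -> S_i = -9.80 + -6.73*i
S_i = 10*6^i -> [10, 60, 360, 2160, 12960]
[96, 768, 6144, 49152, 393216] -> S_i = 96*8^i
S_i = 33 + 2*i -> [33, 35, 37, 39, 41]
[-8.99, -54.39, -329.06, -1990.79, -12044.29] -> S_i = -8.99*6.05^i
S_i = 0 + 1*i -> [0, 1, 2, 3, 4]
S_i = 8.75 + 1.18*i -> [8.75, 9.93, 11.11, 12.29, 13.47]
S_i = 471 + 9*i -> [471, 480, 489, 498, 507]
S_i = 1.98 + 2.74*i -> [1.98, 4.72, 7.46, 10.2, 12.94]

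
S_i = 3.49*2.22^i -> [3.49, 7.75, 17.2, 38.18, 84.77]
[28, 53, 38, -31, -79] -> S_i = Random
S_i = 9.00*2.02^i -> [9.0, 18.18, 36.72, 74.18, 149.85]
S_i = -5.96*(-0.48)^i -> [-5.96, 2.86, -1.37, 0.66, -0.32]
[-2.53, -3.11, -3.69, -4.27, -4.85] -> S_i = -2.53 + -0.58*i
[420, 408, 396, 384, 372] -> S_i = 420 + -12*i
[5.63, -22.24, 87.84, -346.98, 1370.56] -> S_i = 5.63*(-3.95)^i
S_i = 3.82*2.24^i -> [3.82, 8.56, 19.17, 42.93, 96.17]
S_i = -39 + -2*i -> [-39, -41, -43, -45, -47]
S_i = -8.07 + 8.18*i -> [-8.07, 0.11, 8.29, 16.47, 24.65]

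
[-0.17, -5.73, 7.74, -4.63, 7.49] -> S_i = Random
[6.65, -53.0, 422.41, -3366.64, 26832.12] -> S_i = 6.65*(-7.97)^i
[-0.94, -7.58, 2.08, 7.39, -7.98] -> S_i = Random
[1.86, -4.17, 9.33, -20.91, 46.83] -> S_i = 1.86*(-2.24)^i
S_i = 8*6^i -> [8, 48, 288, 1728, 10368]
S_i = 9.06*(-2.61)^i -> [9.06, -23.65, 61.72, -161.08, 420.43]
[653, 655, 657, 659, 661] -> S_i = 653 + 2*i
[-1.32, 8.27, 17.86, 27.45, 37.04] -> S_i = -1.32 + 9.59*i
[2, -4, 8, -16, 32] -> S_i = 2*-2^i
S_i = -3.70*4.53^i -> [-3.7, -16.76, -75.93, -343.95, -1558.1]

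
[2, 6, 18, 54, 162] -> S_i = 2*3^i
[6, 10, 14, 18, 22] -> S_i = 6 + 4*i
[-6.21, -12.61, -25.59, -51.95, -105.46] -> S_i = -6.21*2.03^i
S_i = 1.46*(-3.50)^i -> [1.46, -5.11, 17.88, -62.6, 219.09]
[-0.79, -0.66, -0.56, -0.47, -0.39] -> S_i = -0.79*0.84^i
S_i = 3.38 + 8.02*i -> [3.38, 11.4, 19.42, 27.44, 35.46]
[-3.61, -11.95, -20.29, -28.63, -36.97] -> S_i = -3.61 + -8.34*i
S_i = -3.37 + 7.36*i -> [-3.37, 3.99, 11.35, 18.71, 26.07]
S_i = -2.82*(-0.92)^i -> [-2.82, 2.59, -2.39, 2.2, -2.02]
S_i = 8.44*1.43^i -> [8.44, 12.07, 17.26, 24.68, 35.29]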